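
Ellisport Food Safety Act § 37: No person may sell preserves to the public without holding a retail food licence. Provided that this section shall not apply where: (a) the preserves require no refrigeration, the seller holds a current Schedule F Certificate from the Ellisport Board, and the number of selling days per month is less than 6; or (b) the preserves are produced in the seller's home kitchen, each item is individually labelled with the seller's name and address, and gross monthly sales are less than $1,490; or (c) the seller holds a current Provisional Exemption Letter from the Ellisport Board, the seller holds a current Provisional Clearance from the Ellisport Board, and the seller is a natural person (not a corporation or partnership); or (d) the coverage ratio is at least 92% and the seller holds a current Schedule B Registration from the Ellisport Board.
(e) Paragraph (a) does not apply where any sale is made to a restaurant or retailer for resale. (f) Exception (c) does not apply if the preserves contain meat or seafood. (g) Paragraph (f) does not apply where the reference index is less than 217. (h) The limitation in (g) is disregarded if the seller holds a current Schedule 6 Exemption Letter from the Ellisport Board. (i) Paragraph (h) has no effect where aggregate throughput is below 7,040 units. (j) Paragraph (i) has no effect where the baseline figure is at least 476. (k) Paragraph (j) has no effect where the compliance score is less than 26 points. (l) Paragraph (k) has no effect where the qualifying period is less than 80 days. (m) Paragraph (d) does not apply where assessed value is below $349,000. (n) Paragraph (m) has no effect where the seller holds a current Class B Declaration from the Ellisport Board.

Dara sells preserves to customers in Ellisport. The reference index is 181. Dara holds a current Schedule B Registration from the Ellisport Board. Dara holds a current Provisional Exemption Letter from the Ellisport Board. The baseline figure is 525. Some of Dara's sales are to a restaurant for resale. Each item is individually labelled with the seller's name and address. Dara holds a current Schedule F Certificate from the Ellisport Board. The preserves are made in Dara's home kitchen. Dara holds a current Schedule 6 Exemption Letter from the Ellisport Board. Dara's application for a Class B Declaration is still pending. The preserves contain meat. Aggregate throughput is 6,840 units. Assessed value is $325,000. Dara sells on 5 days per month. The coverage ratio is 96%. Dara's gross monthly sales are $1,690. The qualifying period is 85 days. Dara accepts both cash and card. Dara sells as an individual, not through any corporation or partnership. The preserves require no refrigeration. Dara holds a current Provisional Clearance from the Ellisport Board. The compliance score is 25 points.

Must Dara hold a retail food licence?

Exception (a): the preserves are shelf-stable; a current Schedule F Certificate is held; the number of selling days per month is 5, less than the 6 limit — every condition holds. However, paragraph (e) must be considered: (e) operates against (a): some sales are to a restaurant for resale. So (a) is unavailable.
Exception (b) fails — gross monthly sales are $1,690, not less than $1,490.
Exception (c): a current Provisional Exemption Letter is held; a current Provisional Clearance is held; the seller is a natural person — every condition holds. Under paragraphs (f)–(l): (f) is triggered (the preserves contain meat), but is overridden by (g): (g) operates — the reference index is 181, less than the 217 limit. (h) operates (a current Schedule 6 Exemption Letter is held), but is displaced by (i): (i) is triggered — aggregate throughput is 6,840 units, below the 7,040 units limit. (j) would limit (i) — the baseline figure is 525, meeting the 476 threshold — but (k) sets (j) aside: (k) is engaged — the compliance score is 25 points, less than the 26 points limit. (l) is not engaged (the qualifying period is 85 days, not less than 80 days), so (k) stands. So (c) applies.
Exception (d): the coverage ratio is 96%, meeting the 92% threshold; a current Schedule B Registration is held — every condition holds. But applying paragraphs (m)–(n): (m) operates against (d): assessed value is $325,000, below the $349,000 limit. (n), which would lift (m), is inapplicable — no current Class B Declaration is held. Exception (d) does not apply.

No — exception (c) applies; Dara is not required to hold a retail food licence.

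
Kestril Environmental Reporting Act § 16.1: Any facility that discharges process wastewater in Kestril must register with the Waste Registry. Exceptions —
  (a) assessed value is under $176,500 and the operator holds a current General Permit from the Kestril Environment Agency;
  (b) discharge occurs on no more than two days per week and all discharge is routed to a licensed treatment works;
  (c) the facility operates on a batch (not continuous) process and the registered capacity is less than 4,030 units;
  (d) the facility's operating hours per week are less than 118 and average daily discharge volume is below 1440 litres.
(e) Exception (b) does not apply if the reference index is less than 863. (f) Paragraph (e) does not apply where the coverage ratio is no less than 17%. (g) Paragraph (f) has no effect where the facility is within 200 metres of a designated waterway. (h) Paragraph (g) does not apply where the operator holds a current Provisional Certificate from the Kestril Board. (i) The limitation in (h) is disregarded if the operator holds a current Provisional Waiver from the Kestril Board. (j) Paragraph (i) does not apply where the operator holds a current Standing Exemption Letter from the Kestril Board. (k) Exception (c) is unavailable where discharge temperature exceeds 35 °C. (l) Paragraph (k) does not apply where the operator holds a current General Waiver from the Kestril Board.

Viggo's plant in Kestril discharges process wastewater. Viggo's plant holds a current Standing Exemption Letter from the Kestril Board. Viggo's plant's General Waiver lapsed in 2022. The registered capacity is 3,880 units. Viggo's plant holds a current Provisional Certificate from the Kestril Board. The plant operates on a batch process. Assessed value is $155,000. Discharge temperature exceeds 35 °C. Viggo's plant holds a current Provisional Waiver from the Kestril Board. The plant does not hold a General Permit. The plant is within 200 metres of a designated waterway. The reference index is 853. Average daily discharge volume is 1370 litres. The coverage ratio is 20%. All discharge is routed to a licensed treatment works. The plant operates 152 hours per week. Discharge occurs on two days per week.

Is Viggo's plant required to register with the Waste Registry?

Exception (a) does not apply: no General Permit is held.
All of (b)'s requirements are met (discharge occurs on no more than two days per week; discharge is routed to a licensed treatment works). As to paragraphs (e)–(j): (e) applies (the reference index is 853, less than the 863 limit), but is displaced by (f): (f) operates against (e): the coverage ratio is 20%, meeting the 17% threshold. (g) would limit (f) — the plant is within 200 m of a designated waterway — but (h) sets (g) aside: (h) applies — a current Provisional Certificate is held. (i) would limit (h) — a current Provisional Waiver is held — but (j) sets (i) aside: (j) operates — a current Standing Exemption Letter is held. Exception (b) stands.
Exception (c) is satisfied on its face — the facility operates on a batch process; the registered capacity is 3,880 units, less than the 4,030 units limit. But: (k) operates against (c): discharge temperature exceeds 35 °C. (l), which would lift (k), is inapplicable — there is no General Waiver in force. So (c) is unavailable.
Exception (d) requires that the facility's operating hours per week are less than 118; but the facility's operating hours per week are 152, not less than 118, so (d) is unavailable.

No — exception (b) applies; Viggo's plant is not required to register with the Waste Registry.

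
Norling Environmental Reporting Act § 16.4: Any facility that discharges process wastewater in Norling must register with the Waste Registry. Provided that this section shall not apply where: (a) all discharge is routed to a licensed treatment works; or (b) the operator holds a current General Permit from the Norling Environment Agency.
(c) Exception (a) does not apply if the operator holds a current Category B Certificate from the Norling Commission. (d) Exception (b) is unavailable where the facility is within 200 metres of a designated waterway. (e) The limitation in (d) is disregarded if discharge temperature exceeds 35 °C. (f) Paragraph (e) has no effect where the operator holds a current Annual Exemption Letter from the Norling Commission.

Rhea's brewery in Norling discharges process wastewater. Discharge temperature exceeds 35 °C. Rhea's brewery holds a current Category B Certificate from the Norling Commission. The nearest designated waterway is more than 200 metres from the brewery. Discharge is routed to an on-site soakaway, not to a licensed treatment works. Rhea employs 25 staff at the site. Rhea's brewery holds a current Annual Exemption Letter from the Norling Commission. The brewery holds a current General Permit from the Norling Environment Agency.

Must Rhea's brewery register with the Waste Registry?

No — exception (b) applies; Rhea's brewery is not required to register with the Waste Registry.

Exception (a) requires that all discharge is routed to a licensed treatment works; but discharge is not routed to a licensed treatment works, so (a) is unavailable.
Exception (b)'s conditions are all satisfied: a current General Permit is held. As to paragraphs (d)–(f): (d), which would limit (b), is not triggered: the brewery is more than 200 m from any designated waterway. (b) remains available.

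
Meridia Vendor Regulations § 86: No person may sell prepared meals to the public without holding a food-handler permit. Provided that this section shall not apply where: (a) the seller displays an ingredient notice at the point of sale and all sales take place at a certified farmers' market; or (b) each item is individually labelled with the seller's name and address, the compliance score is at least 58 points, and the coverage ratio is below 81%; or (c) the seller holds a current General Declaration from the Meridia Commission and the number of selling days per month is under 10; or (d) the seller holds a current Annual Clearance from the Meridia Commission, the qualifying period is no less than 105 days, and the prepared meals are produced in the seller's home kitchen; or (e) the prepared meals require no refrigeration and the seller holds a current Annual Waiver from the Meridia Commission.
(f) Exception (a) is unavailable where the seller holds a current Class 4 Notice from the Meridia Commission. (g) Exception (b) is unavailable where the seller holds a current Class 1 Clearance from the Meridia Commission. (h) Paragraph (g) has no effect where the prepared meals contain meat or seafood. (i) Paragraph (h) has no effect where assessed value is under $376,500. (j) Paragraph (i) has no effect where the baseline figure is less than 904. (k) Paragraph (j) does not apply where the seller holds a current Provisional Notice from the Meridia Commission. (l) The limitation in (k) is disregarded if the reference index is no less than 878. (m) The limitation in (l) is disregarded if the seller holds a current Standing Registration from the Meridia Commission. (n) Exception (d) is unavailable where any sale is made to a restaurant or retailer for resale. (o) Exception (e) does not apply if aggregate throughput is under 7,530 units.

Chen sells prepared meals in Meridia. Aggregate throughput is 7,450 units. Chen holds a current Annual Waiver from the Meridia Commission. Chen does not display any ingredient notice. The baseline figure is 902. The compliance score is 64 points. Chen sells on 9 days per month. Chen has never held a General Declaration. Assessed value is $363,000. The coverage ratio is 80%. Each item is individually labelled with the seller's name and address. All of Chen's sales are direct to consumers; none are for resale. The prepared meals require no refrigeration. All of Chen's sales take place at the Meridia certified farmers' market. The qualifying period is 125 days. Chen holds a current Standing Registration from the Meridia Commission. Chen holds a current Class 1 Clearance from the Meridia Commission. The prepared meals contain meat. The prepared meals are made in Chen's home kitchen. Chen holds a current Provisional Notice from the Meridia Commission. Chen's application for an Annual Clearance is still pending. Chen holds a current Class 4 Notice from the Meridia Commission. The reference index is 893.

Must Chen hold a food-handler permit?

Yes — Chen must hold a food-handler permit.

Exception (a) requires that the seller displays an ingredient notice at the point of sale; but no ingredient notice is displayed, so (a) is unavailable.
Exception (b) is satisfied on its face — items are individually labelled; the compliance score is 64 points, meeting the 58 points threshold; the coverage ratio is 80%, below the 81% limit. But applying paragraphs (g)–(m): (g) is engaged — a current Class 1 Clearance is held. (h) is triggered (the prepared meals contain meat), but is itself disapplied by (i): (i) applies — assessed value is $363,000, under the $376,500 limit. (j) operates (the baseline figure is 902, less than the 904 limit), but is set aside by (k): (k) operates against (j): a current Provisional Notice is held. (l) is engaged (the reference index is 893, meeting the 878 threshold), but is overridden by (m): (m) is triggered — a current Standing Registration is held. (b) is therefore removed.
Exception (c) requires that the seller holds a current General Declaration from the Meridia Commission; but the General Declaration is not current, so (c) is unavailable.
Exception (d) fails — the Annual Clearance is not current.
Exception (e) is satisfied on its face — the prepared meals are shelf-stable; a current Annual Waiver is held. However, paragraph (o) must be considered: (o) operates against (e): aggregate throughput is 7,450 units, under the 7,530 units limit. Exception (e) does not apply.
None of the exceptions is available; § 86 applies in full.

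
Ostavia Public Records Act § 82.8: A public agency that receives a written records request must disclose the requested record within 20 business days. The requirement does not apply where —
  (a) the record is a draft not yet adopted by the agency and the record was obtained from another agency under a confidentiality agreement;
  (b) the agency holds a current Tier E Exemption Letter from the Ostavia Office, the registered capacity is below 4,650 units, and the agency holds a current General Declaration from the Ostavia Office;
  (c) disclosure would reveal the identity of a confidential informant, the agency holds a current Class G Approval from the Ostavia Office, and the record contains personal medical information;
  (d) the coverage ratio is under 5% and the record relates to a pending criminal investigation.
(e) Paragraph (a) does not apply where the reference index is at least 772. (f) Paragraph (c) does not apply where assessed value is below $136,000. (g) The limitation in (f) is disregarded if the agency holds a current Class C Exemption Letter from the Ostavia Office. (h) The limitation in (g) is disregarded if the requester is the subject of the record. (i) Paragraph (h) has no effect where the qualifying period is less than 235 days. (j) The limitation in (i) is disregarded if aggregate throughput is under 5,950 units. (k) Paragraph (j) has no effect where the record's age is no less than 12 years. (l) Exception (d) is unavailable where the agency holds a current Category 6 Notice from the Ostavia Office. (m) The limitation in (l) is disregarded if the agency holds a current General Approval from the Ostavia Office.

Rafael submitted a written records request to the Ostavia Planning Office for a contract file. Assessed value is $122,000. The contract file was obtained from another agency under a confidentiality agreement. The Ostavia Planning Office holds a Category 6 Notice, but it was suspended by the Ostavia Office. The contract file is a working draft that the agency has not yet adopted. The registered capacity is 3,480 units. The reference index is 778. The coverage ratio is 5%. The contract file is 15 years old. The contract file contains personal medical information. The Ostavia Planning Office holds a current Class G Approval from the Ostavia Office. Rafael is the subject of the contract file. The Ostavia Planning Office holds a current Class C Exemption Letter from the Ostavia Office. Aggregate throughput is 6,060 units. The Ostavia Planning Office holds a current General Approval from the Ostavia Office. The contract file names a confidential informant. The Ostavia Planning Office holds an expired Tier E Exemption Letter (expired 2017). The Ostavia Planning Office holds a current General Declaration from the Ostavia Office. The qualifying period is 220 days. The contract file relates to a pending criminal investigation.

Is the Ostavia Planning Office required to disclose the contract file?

No — exception (c) applies; the Ostavia Planning Office is not required to disclose the contract file.

Exception (a) is satisfied on its face — the contract file is an unadopted draft; the contract file was obtained under a confidentiality agreement. Turning to paragraph (e): (e) operates against (a): the reference index is 778, meeting the 772 threshold. So (a) is unavailable.
Exception (b) fails — no current Tier E Exemption Letter is held.
All of (c)'s requirements are met (the contract file names a confidential informant; a current Class G Approval is held; the contract file contains personal medical information). Considering the limiting provisions: (f) would limit (c) — assessed value is $122,000, below the $136,000 limit — but (g) sets (f) aside: (g) operates against (f): a current Class C Exemption Letter is held. (h) is triggered (Rafael is the subject of the contract file), but is itself disapplied by (i): (i) operates against (h): the qualifying period is 220 days, less than the 235 days limit. (j) is inapplicable (aggregate throughput is 6,060 units, not under 5,950 units), so (i) stands. (c) remains available.
Exception (d) does not apply: the coverage ratio is 5%, not under 5%.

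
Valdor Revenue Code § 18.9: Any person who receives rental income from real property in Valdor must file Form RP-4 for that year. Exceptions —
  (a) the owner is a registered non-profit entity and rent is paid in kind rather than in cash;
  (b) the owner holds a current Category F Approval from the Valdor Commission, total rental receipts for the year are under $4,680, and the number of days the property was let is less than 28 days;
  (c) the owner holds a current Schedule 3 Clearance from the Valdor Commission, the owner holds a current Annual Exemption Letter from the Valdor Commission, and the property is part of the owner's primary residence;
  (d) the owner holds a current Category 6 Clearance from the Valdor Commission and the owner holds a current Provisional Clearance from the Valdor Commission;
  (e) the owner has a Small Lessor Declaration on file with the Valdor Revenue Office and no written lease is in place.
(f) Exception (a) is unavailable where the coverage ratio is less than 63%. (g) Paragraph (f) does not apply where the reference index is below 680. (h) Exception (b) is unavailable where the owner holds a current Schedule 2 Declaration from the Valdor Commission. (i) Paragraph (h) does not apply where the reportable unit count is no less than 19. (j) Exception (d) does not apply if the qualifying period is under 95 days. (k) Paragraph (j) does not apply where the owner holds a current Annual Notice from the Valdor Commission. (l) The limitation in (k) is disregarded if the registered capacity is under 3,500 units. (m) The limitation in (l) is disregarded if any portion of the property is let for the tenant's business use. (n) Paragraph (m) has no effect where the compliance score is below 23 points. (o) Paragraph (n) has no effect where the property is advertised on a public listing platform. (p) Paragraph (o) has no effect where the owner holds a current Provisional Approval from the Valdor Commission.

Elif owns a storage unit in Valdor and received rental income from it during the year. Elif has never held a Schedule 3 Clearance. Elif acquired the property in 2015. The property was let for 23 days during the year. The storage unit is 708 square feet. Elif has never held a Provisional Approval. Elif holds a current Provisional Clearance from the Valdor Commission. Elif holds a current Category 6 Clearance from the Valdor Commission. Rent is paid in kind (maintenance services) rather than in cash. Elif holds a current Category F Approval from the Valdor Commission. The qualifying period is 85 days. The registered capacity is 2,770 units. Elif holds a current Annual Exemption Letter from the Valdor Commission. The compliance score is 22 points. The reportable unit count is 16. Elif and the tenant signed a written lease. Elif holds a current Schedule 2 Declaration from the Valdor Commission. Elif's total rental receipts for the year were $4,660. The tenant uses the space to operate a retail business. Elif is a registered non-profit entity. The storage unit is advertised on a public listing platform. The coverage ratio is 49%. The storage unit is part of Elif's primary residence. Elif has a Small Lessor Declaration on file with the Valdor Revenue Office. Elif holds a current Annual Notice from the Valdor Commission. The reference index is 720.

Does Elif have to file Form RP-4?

No — exception (d) applies; Elif is not required to file Form RP-4.

Exception (a): Elif is a registered non-profit; rent is paid in kind — every condition holds. But: (f) applies — the coverage ratio is 49%, less than the 63% limit. (g) is not engaged (the reference index is 720, not below 680), so (f) stands. So (a) is unavailable.
Exception (b) is satisfied on its face — a current Category F Approval is held; total rental receipts for the year are $4,660, under the $4,680 limit; the number of days the property was let is 23 days, less than the 28 days limit. However, paragraphs (h)–(i) must be considered: (h) operates — a current Schedule 2 Declaration is held. (i), which would lift (h), is not engaged — the reportable unit count is 16, short of 19. Exception (b) does not apply.
Exception (c) fails — the Schedule 3 Clearance is not current.
Exception (d)'s conditions are all satisfied: a current Category 6 Clearance is held; a current Provisional Clearance is held. Considering the limiting provisions: (j) applies (the qualifying period is 85 days, under the 95 days limit), but yields to (k): (k) operates against (j): a current Annual Notice is held. (l) applies (the registered capacity is 2,770 units, under the 3,500 units limit), but is overridden by (m): (m) operates against (l): the space is let for business use. (n) is triggered (the compliance score is 22 points, below the 23 points limit), but yields to (o): (o) operates — the property is publicly advertised. (p) does not operate here (the Provisional Approval is not current), so (o) stands. So (d) applies.
Exception (e) requires that no written lease is in place; but a written lease is in place, so (e) is unavailable.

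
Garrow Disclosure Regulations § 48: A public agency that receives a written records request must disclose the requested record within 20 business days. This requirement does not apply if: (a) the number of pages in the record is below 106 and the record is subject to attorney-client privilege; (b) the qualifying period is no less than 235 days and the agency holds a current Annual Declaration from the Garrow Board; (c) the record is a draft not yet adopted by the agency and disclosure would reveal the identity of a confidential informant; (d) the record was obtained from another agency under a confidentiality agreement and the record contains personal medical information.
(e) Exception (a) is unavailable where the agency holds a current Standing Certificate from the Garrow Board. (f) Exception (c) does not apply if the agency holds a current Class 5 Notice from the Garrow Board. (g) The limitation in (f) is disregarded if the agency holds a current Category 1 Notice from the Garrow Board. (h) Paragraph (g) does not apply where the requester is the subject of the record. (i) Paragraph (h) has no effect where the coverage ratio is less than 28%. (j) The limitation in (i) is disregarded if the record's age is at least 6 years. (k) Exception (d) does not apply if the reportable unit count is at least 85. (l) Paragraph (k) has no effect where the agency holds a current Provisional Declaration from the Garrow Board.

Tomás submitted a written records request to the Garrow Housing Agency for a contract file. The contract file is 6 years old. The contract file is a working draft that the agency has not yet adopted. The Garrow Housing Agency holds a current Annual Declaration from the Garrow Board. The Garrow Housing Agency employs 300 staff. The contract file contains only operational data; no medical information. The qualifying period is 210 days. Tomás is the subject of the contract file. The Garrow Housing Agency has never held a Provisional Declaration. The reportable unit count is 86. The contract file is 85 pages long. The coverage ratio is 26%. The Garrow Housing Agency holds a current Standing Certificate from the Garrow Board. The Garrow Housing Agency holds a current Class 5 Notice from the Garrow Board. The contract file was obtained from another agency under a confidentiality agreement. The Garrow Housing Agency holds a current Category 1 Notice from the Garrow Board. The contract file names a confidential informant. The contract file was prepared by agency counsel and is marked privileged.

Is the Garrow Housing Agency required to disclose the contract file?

Exception (a) is satisfied on its face — the number of pages in the record is 85, below the 106 limit; the contract file is privileged. However, paragraph (e) must be considered: (e) operates — a current Standing Certificate is held. Exception (a) does not apply.
Exception (b) fails — the qualifying period is 210 days, short of 235 days.
All of (c)'s requirements are met (the contract file is an unadopted draft; the contract file names a confidential informant). But: (f) operates against (c): a current Class 5 Notice is held. (g) operates (a current Category 1 Notice is held), but is overridden by (h): (h) operates against (g): Tomás is the subject of the contract file. (i) is engaged (the coverage ratio is 26%, less than the 28% limit), but is set aside by (j): (j) operates against (i): the record's age is 6 years, meeting the 6 years threshold. So (c) is unavailable.
Exception (d) requires that the record contains personal medical information; but the contract file contains only operational data, so (d) is unavailable.
No exception is made out. the Garrow Housing Agency falls within the general rule.

Yes — the Garrow Housing Agency must disclose the contract file.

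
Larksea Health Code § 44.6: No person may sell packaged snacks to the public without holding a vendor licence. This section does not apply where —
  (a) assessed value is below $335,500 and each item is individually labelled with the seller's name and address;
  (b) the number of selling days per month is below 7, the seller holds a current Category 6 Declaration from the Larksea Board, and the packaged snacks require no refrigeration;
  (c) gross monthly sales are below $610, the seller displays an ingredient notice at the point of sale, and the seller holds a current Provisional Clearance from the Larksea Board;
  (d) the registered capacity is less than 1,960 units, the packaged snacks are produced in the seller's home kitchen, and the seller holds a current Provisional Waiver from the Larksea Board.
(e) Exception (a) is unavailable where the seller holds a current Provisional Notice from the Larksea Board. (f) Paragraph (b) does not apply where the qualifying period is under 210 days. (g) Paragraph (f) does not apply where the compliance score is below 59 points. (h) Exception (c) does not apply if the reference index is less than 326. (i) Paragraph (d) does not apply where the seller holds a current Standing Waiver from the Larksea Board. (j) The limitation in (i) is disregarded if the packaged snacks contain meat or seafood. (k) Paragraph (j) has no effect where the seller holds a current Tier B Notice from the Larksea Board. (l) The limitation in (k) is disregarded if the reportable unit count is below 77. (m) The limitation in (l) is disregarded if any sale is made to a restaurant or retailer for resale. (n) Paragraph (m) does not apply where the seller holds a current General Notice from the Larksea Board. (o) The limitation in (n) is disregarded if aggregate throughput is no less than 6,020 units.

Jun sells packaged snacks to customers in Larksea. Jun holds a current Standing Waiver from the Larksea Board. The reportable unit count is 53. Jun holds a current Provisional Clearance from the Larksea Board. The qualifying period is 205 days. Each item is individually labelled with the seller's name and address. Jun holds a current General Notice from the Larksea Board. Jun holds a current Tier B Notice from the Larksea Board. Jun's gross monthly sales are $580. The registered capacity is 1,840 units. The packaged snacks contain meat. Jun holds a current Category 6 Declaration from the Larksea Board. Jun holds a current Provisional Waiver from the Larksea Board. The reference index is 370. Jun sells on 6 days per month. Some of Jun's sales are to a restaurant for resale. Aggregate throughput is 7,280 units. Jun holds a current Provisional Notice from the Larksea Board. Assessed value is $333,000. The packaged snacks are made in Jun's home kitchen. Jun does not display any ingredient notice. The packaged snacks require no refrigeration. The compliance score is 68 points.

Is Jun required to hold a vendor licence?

Exception (a) is satisfied on its face — assessed value is $333,000, below the $335,500 limit; items are individually labelled. However, paragraph (e) must be considered: (e) is engaged — a current Provisional Notice is held. So (a) is unavailable.
Exception (b): the number of selling days per month is 6, below the 7 limit; a current Category 6 Declaration is held; the packaged snacks are shelf-stable — every condition holds. But: (f) operates against (b): the qualifying period is 205 days, under the 210 days limit. (g) is not engaged (the compliance score is 68 points, not below 59 points), so (f) stands. Exception (b) does not apply.
Exception (c) fails — no ingredient notice is displayed.
Exception (d)'s conditions are all satisfied: the registered capacity is 1,840 units, less than the 1,960 units limit; the packaged snacks are home-kitchen produced; a current Provisional Waiver is held. But applying paragraphs (i)–(o): (i) operates against (d): a current Standing Waiver is held. (j) would limit (i) — the packaged snacks contain meat — but (k) sets (j) aside: (k) operates against (j): a current Tier B Notice is held. (l) applies (the reportable unit count is 53, below the 77 limit), but is set aside by (m): (m) operates against (l): some sales are to a restaurant for resale. (n) would limit (m) — a current General Notice is held — but (o) sets (n) aside: (o) operates against (n): aggregate throughput is 7,280 units, meeting the 6,020 units threshold. (d) is therefore removed.
No exception is made out. Jun falls within the general rule.

Yes — Jun must hold a vendor licence.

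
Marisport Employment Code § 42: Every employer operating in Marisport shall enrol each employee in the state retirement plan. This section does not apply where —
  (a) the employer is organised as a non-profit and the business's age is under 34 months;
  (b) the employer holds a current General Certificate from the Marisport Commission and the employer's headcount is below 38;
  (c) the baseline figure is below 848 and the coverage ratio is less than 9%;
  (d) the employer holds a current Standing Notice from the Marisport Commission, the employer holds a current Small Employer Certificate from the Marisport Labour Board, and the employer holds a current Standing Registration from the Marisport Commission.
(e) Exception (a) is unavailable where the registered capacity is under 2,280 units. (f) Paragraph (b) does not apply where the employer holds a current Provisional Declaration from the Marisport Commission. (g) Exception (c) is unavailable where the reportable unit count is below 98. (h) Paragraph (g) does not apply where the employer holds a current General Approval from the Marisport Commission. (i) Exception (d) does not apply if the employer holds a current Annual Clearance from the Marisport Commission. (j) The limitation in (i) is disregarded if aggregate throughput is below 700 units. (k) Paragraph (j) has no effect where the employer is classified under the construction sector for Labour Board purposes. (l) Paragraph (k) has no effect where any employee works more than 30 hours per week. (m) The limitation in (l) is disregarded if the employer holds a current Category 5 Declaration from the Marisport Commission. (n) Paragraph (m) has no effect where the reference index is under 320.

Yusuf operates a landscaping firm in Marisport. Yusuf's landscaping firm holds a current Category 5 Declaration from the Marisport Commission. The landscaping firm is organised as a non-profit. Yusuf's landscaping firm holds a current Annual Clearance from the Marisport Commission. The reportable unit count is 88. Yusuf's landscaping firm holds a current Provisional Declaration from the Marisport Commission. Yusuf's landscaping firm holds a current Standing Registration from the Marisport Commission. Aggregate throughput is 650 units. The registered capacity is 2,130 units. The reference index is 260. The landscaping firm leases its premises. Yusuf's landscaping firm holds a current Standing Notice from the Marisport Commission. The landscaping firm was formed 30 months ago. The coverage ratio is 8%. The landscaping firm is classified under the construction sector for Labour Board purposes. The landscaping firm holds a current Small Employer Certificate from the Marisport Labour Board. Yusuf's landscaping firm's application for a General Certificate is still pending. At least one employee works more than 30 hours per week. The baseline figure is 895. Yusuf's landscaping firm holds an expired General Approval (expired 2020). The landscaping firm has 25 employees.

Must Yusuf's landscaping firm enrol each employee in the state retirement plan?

Exception (a)'s conditions are all satisfied: the employer is a non-profit; the business's age is 30 months, under the 34 months limit. But: (e) operates — the registered capacity is 2,130 units, under the 2,280 units limit. Exception (a) does not apply.
Exception (b) does not apply: the General Certificate is not current.
Exception (c) fails — the baseline figure is 895, not below 848.
All of (d)'s requirements are met (a current Standing Notice is held; a current Small Employer Certificate is held; a current Standing Registration is held). Considering the limiting provisions: (i) would limit (d) — a current Annual Clearance is held — but (j) sets (i) aside: (j) operates against (i): aggregate throughput is 650 units, below the 700 units limit. (k) would limit (j) — the landscaping firm is classified under the construction sector — but (l) sets (k) aside: (l) is triggered — at least one employee exceeds 30 hours/week. (m) is triggered (a current Category 5 Declaration is held), but yields to (n): (n) operates against (m): the reference index is 260, under the 320 limit. (d) remains available.

No — exception (d) applies; Yusuf's landscaping firm is not required to enrol each employee in the state retirement plan.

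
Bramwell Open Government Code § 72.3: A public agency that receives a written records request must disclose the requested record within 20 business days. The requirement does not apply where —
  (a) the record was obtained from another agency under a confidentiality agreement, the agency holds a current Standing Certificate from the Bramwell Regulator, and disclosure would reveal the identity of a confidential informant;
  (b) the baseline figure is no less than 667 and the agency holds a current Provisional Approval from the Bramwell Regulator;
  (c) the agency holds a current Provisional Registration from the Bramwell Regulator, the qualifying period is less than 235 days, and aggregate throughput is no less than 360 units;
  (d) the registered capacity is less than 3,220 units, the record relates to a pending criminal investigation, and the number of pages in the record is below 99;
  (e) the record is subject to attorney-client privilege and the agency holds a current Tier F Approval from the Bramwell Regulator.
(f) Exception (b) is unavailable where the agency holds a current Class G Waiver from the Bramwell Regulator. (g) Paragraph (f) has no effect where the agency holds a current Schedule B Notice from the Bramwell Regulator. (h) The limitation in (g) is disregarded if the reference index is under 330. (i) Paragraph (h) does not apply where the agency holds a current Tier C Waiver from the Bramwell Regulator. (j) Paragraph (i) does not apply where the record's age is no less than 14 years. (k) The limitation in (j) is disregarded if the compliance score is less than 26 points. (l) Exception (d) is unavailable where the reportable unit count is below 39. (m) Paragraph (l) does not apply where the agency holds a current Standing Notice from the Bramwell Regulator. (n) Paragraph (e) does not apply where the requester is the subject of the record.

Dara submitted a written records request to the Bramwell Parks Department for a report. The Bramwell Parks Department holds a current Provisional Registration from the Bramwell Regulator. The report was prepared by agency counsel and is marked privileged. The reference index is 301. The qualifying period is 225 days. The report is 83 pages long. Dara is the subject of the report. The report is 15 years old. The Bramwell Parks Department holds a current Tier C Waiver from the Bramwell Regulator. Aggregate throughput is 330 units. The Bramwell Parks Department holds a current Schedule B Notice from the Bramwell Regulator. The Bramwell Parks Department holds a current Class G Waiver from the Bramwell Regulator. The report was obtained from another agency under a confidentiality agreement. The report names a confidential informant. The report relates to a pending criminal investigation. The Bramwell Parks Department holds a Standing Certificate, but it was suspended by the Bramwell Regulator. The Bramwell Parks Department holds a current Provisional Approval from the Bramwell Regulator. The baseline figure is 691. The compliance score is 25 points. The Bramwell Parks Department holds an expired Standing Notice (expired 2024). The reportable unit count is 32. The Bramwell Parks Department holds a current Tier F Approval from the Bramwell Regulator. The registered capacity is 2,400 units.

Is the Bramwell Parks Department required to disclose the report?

Exception (a) does not apply: no current Standing Certificate is held.
All of (b)'s requirements are met (the baseline figure is 691, meeting the 667 threshold; a current Provisional Approval is held). Considering the limiting provisions: (f) would limit (b) — a current Class G Waiver is held — but (g) sets (f) aside: (g) operates against (f): a current Schedule B Notice is held. (h) is engaged (the reference index is 301, under the 330 limit), but is displaced by (i): (i) applies — a current Tier C Waiver is held. (j) applies (the record's age is 15 years, meeting the 14 years threshold), but is set aside by (k): (k) applies — the compliance score is 25 points, less than the 26 points limit. (b) remains available.
Exception (c) does not apply: aggregate throughput is 330 units, short of 360 units.
Exception (d): the registered capacity is 2,400 units, less than the 3,220 units limit; the report relates to a pending investigation; the number of pages in the record is 83, below the 99 limit — every condition holds. But: (l) operates against (d): the reportable unit count is 32, below the 39 limit. (m) is inapplicable (there is no Standing Notice in force), so (l) stands. Exception (d) does not apply.
All of (e)'s requirements are met (the report is privileged; a current Tier F Approval is held). But: (n) is engaged — Dara is the subject of the report. (e) is therefore removed.

No — exception (b) applies; the Bramwell Parks Department is not required to disclose the report.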